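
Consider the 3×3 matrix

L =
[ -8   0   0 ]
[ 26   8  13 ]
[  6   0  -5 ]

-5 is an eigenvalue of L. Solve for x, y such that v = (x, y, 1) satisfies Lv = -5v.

0, -1

We need (L + 5I)v = 0.
L + 5I = [[-3, 0, 0], [26, 13, 13], [6, 0, 0]].
Row 1: (-3)·x + (0)·y + (0)·1 = 0
Row 2: (26)·x + (13)·y + (13)·1 = 0
Row 3: (6)·x + (0)·y + (0)·1 = 0
Solving gives x = 0, y = -1.
Check: L·(0, -1, 1) = (0, 5, -5) = -5·(0, -1, 1).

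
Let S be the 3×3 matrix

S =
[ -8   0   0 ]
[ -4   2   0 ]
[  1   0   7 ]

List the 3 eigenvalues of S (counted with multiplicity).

-8, 2, 7

S is lower triangular, so its eigenvalues are the diagonal entries.
Diagonal: -8, 2, 7.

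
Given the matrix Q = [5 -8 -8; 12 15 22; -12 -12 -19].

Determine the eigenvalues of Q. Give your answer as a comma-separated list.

-7, 3, 5

The characteristic polynomial is p(r) = det(rI - Q).
Expanding along the first row, p(r) = r^3 - r^2 - 41r + 105.
Try r = -7: p(-7) = 0, so -7 is a root.
Factor out (r + 7): p(r) = (r + 7)·(r^2 - 8r + 15).
The quadratic factors as (r - 3)·(r - 5).
Eigenvalues: -7, 3, 5.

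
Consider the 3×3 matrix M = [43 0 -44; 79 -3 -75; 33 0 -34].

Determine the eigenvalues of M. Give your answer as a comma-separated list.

-3, -1, 10

Set up det(lambda·I - M) = 0.
Cofactor expansion gives p(lambda) = lambda^3 - 6·lambda^2 - 37·lambda - 30.
Rational-root test: lambda = 10 gives p(10) = 0.
Dividing by (lambda - 10) leaves lambda^2 + 4·lambda + 3.
The quadratic factors as (lambda + 3)·(lambda + 1).
Eigenvalues: -3, -1, 10.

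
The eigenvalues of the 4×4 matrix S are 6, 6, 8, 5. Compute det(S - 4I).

16

If S has eigenvalues 6, 6, 8, 5, then S - 4I has eigenvalues 2, 2, 4, 1.
det(S - 4I) = (2) · (2) · (4) · (1) = 16.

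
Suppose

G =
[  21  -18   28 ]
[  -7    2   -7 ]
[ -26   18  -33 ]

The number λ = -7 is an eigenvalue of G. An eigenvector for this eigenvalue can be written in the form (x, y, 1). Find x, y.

We need (G + 7I)v = 0.
G + 7I = [[28, -18, 28], [-7, 9, -7], [-26, 18, -26]].
Row 1: (28)·x + (-18)·y + (28)·1 = 0
Row 2: (-7)·x + (9)·y + (-7)·1 = 0
Row 3: (-26)·x + (18)·y + (-26)·1 = 0
Solving gives x = -1, y = 0.
Check: G·(-1, 0, 1) = (7, 0, -7) = -7·(-1, 0, 1).

-1, 0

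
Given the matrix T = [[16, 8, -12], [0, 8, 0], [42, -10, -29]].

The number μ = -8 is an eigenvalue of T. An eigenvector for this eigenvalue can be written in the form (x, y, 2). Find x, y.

We need (T + 8I)v = 0.
T + 8I = [[24, 8, -12], [0, 16, 0], [42, -10, -21]].
Row 1: (24)·x + (8)·y + (-12)·2 = 0
Row 2: (0)·x + (16)·y + (0)·2 = 0
Row 3: (42)·x + (-10)·y + (-21)·2 = 0
Solving gives x = 1, y = 0.
Check: T·(1, 0, 2) = (-8, 0, -16) = -8·(1, 0, 2).

1, 0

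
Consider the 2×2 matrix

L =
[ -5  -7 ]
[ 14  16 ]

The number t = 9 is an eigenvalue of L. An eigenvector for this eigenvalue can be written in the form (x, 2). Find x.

-1

We need (L - 9I)v = 0.
L - 9I = [[-14, -7], [14, 7]].
Row 1: (-14)·x + (-7)·2 = 0
Row 2: (14)·x + (7)·2 = 0
Solving gives x = -1.
Check: L·(-1, 2) = (-9, 18) = 9·(-1, 2).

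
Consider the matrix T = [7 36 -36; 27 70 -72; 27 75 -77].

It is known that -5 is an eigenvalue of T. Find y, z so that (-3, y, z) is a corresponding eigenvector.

3, 2

We need (T + 5I)v = 0.
T + 5I = [[12, 36, -36], [27, 75, -72], [27, 75, -72]].
Row 1: (12)·-3 + (36)·y + (-36)·z = 0
Row 2: (27)·-3 + (75)·y + (-72)·z = 0
Row 3: (27)·-3 + (75)·y + (-72)·z = 0
Solving gives y = 3, z = 2.
Check: T·(-3, 3, 2) = (15, -15, -10) = -5·(-3, 3, 2).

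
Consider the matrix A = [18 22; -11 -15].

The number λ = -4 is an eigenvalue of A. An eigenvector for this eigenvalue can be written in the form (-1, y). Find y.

1

We need (A + 4I)v = 0.
A + 4I = [[22, 22], [-11, -11]].
Row 1: (22)·-1 + (22)·y = 0
Row 2: (-11)·-1 + (-11)·y = 0
Solving gives y = 1.
Check: A·(-1, 1) = (4, -4) = -4·(-1, 1).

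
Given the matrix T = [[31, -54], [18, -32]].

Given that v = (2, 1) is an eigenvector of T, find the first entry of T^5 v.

2048

First find the eigenvalue: Tv = (8, 4) = 4·(2, 1), so λ = 4.
Then T^5 v = λ^5·v = 4^5·(2, 1) = 1024·(2, 1) = (2048, 1024).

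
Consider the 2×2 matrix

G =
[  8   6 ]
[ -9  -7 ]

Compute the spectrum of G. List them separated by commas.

det(G - λI) = (8 - λ)(-7 - λ) - (6)·(-9) = λ^2 - λ - 2.
This factors as (λ + 1)·(λ - 2) = 0.
Eigenvalues: -1, 2.

-1, 2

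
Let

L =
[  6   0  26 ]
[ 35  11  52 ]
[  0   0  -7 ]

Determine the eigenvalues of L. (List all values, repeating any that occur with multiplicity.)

-7, 6, 11

Compute the characteristic polynomial p(lambda) = det(lambda·I - L).
Expanding along the first row, p(lambda) = lambda^3 - 10·lambda^2 - 53·lambda + 462.
Try lambda = 6: p(6) = 0, so 6 is a root.
Factor out (lambda - 6): p(lambda) = (lambda - 6)·(lambda^2 - 4·lambda - 77).
The quadratic factors as (lambda + 7)·(lambda - 11).
Eigenvalues: -7, 6, 11.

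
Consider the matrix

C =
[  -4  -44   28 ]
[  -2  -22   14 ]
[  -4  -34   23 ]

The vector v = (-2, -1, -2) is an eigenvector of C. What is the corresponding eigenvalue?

Compute Cv: C·(-2, -1, -2) = (-4, -2, -4).
Since Cv = λv, compare component 1: -4 = λ·-2, so λ = 2.

2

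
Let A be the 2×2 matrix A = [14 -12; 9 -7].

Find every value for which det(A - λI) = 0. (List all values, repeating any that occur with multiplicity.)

2, 5

det(A - μI) = (14 - μ)(-7 - μ) - (-12)·(9) = μ^2 - 7μ + 10.
This factors as (μ - 2)·(μ - 5) = 0.
Eigenvalues: 2, 5.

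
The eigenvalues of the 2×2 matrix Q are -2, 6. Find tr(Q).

4

trace(Q) is the sum of the eigenvalues: (-2) + (6) = 4.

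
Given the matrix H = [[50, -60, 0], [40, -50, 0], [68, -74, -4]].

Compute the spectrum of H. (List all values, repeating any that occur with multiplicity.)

The characteristic polynomial is p(s) = det(sI - H).
Expanding the 3×3 determinant: p(s) = s^3 + 4s^2 - 100s - 400.
Since p(-4) = 0, s = -4 is a root.
Factor out (s + 4): p(s) = (s + 4)·(s^2 - 100).
The quadratic factors as (s + 10)·(s - 10).
Eigenvalues: -10, -4, 10.

-10, -4, 10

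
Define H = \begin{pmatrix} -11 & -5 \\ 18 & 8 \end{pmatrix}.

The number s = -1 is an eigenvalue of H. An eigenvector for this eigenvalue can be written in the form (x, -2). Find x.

1

We need (H + 1I)v = 0.
H + 1I = [[-10, -5], [18, 9]].
Row 1: (-10)·x + (-5)·-2 = 0
Row 2: (18)·x + (9)·-2 = 0
Solving gives x = 1.
Check: H·(1, -2) = (-1, 2) = -1·(1, -2).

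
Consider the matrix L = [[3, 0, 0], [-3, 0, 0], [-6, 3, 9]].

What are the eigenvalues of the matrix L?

L is lower triangular, so its eigenvalues are the diagonal entries.
Diagonal: 3, 0, 9.

0, 3, 9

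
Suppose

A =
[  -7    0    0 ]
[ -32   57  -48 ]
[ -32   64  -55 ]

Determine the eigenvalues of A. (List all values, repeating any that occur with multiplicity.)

Set up det(sI - A) = 0.
Cofactor expansion gives p(s) = s^3 + 5s^2 - 77s - 441.
Rational-root test: s = -7 gives p(-7) = 0.
Dividing by (s + 7) leaves s^2 - 2s - 63.
The quadratic factors as (s + 7)·(s - 9).
Eigenvalues: -7, -7, 9.

-7, -7, 9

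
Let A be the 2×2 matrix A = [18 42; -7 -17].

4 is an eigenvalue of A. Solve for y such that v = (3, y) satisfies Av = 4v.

We need (A - 4I)v = 0.
A - 4I = [[14, 42], [-7, -21]].
Row 1: (14)·3 + (42)·y = 0
Row 2: (-7)·3 + (-21)·y = 0
Solving gives y = -1.
Check: A·(3, -1) = (12, -4) = 4·(3, -1).

-1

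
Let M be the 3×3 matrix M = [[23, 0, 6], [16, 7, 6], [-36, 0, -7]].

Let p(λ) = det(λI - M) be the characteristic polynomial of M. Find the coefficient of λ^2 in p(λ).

-23

The coefficient of λ^2 of det(λI - M) is −trace(M).
trace(M) = (23) + (7) + (-7) = 23, so the coefficient is -23.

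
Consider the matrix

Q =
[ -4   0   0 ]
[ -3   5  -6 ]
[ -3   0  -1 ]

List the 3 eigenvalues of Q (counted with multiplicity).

-4, -1, 5

Set up det(tI - Q) = 0.
Cofactor expansion gives p(t) = t^3 - 21t - 20.
Since p(-4) = 0, t = -4 is a root.
Factor out (t + 4): p(t) = (t + 4)·(t^2 - 4t - 5).
The quadratic factors as (t + 1)·(t - 5).
Eigenvalues: -4, -1, 5.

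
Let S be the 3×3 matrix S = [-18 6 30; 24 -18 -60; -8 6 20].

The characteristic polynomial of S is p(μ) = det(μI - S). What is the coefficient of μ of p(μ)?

60

p(μ) = μ^3 + 16μ^2 + 60μ.
The coefficient of μ is 60.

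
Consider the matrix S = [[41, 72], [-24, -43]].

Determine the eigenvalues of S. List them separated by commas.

-7, 5

det(S - lambda·I) = (41 - lambda)(-43 - lambda) - (72)·(-24) = lambda^2 + 2·lambda - 35.
This factors as (lambda + 7)·(lambda - 5) = 0.
Eigenvalues: -7, 5.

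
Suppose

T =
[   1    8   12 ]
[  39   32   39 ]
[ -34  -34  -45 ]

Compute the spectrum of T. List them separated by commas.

The characteristic polynomial is p(t) = det(tI - T).
Cofactor expansion gives p(t) = t^3 + 12t^2 - 31t - 462.
Since p(-11) = 0, t = -11 is a root.
Factor out (t + 11): p(t) = (t + 11)·(t^2 + t - 42).
The quadratic factors as (t + 7)·(t - 6).
Eigenvalues: -11, -7, 6.

-11, -7, 6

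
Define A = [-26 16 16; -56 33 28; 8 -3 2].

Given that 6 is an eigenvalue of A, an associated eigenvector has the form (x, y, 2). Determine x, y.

We need (A - 6I)v = 0.
A - 6I = [[-32, 16, 16], [-56, 27, 28], [8, -3, -4]].
Row 1: (-32)·x + (16)·y + (16)·2 = 0
Row 2: (-56)·x + (27)·y + (28)·2 = 0
Row 3: (8)·x + (-3)·y + (-4)·2 = 0
Solving gives x = 1, y = 0.
Check: A·(1, 0, 2) = (6, 0, 12) = 6·(1, 0, 2).

1, 0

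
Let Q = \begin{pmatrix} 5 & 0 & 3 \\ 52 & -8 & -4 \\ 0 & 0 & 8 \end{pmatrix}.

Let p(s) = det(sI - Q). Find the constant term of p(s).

320

p(s) = s^3 - 5s^2 - 64s + 320.
The constant term is 320.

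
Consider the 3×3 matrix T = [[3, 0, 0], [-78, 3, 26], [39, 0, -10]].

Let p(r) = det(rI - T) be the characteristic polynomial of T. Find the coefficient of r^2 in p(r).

4

The coefficient of r^2 of det(rI - T) is −trace(T).
trace(T) = (3) + (3) + (-10) = -4, so the coefficient is 4.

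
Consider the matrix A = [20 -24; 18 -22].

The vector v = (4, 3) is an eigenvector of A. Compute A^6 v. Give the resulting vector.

First find the eigenvalue: Av = (8, 6) = 2·(4, 3), so λ = 2.
Then A^6 v = λ^6·v = 2^6·(4, 3) = 64·(4, 3) = (256, 192).

(256, 192)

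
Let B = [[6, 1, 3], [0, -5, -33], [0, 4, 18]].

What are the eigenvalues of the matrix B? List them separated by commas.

6, 6, 7

The characteristic polynomial is p(λ) = det(λI - B).
Expanding the 3×3 determinant: p(λ) = λ^3 - 19λ^2 + 120λ - 252.
Rational-root test: λ = 6 gives p(6) = 0.
Factor out (λ - 6): p(λ) = (λ - 6)·(λ^2 - 13λ + 42).
The quadratic factors as (λ - 6)·(λ - 7).
Eigenvalues: 6, 6, 7.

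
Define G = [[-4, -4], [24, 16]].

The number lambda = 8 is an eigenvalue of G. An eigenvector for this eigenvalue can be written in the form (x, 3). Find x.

-1

We need (G - 8I)v = 0.
G - 8I = [[-12, -4], [24, 8]].
Row 1: (-12)·x + (-4)·3 = 0
Row 2: (24)·x + (8)·3 = 0
Solving gives x = -1.
Check: G·(-1, 3) = (-8, 24) = 8·(-1, 3).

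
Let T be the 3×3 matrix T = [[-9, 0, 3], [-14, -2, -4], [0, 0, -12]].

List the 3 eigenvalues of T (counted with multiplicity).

-12, -9, -2

Compute the characteristic polynomial p(μ) = det(μI - T).
Cofactor expansion gives p(μ) = μ^3 + 23μ^2 + 150μ + 216.
Rational-root test: μ = -2 gives p(-2) = 0.
Factor out (μ + 2): p(μ) = (μ + 2)·(μ^2 + 21μ + 108).
The quadratic factors as (μ + 12)·(μ + 9).
Eigenvalues: -12, -9, -2.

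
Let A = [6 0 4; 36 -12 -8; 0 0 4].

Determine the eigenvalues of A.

The characteristic polynomial is p(r) = det(rI - A).
Cofactor expansion gives p(r) = r^3 + 2r^2 - 96r + 288.
Rational-root test: r = -12 gives p(-12) = 0.
Dividing by (r + 12) leaves r^2 - 10r + 24.
The quadratic factors as (r - 4)·(r - 6).
Eigenvalues: -12, 4, 6.

-12, 4, 6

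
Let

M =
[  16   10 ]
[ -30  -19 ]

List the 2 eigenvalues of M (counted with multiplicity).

det(M - lambda·I) = (16 - lambda)(-19 - lambda) - (10)·(-30) = lambda^2 + 3·lambda - 4.
This factors as (lambda + 4)·(lambda - 1) = 0.
Eigenvalues: -4, 1.

-4, 1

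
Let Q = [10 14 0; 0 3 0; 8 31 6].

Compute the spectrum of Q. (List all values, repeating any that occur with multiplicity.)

The characteristic polynomial is p(s) = det(sI - Q).
Expanding the 3×3 determinant: p(s) = s^3 - 19s^2 + 108s - 180.
Try s = 6: p(6) = 0, so 6 is a root.
Dividing by (s - 6) leaves s^2 - 13s + 30.
The quadratic factors as (s - 3)·(s - 10).
Eigenvalues: 3, 6, 10.

3, 6, 10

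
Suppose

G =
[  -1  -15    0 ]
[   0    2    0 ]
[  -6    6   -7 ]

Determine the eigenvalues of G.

The characteristic polynomial is p(s) = det(sI - G).
Cofactor expansion gives p(s) = s^3 + 6s^2 - 9s - 14.
Since p(-1) = 0, s = -1 is a root.
Dividing by (s + 1) leaves s^2 + 5s - 14.
The quadratic factors as (s + 7)·(s - 2).
Eigenvalues: -7, -1, 2.

-7, -1, 2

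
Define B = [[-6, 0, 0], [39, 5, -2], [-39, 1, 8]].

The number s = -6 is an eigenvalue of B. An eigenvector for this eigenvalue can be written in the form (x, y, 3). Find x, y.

We need (B + 6I)v = 0.
B + 6I = [[0, 0, 0], [39, 11, -2], [-39, 1, 14]].
Row 1: (0)·x + (0)·y + (0)·3 = 0
Row 2: (39)·x + (11)·y + (-2)·3 = 0
Row 3: (-39)·x + (1)·y + (14)·3 = 0
Solving gives x = 1, y = -3.
Check: B·(1, -3, 3) = (-6, 18, -18) = -6·(1, -3, 3).

1, -3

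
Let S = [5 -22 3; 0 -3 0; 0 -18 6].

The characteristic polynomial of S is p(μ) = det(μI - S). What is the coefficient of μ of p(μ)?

p(μ) = μ^3 - 8μ^2 - 3μ + 90.
The coefficient of μ is -3.

-3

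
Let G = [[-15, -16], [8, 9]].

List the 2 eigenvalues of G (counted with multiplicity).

-7, 1

det(G - λI) = (-15 - λ)(9 - λ) - (-16)·(8) = λ^2 + 6λ - 7.
This factors as (λ + 7)·(λ - 1) = 0.
Eigenvalues: -7, 1.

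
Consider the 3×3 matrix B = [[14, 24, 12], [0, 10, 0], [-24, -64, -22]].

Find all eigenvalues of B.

-10, 2, 10

The characteristic polynomial is p(λ) = det(λI - B).
Expanding along the first row, p(λ) = λ^3 - 2λ^2 - 100λ + 200.
Try λ = 2: p(2) = 0, so 2 is a root.
Factor out (λ - 2): p(λ) = (λ - 2)·(λ^2 - 100).
The quadratic factors as (λ + 10)·(λ - 10).
Eigenvalues: -10, 2, 10.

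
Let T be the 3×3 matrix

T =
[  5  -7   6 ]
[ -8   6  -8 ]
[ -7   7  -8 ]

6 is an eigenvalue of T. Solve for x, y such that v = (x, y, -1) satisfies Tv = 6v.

1, -1

We need (T - 6I)v = 0.
T - 6I = [[-1, -7, 6], [-8, 0, -8], [-7, 7, -14]].
Row 1: (-1)·x + (-7)·y + (6)·-1 = 0
Row 2: (-8)·x + (0)·y + (-8)·-1 = 0
Row 3: (-7)·x + (7)·y + (-14)·-1 = 0
Solving gives x = 1, y = -1.
Check: T·(1, -1, -1) = (6, -6, -6) = 6·(1, -1, -1).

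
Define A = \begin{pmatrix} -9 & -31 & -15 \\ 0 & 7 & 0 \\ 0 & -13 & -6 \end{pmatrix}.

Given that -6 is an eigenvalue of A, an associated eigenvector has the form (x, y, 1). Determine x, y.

-5, 0

We need (A + 6I)v = 0.
A + 6I = [[-3, -31, -15], [0, 13, 0], [0, -13, 0]].
Row 1: (-3)·x + (-31)·y + (-15)·1 = 0
Row 2: (0)·x + (13)·y + (0)·1 = 0
Row 3: (0)·x + (-13)·y + (0)·1 = 0
Solving gives x = -5, y = 0.
Check: A·(-5, 0, 1) = (30, 0, -6) = -6·(-5, 0, 1).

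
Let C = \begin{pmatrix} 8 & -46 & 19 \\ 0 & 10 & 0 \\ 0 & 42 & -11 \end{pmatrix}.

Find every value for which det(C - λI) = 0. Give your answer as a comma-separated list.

The characteristic polynomial is p(μ) = det(μI - C).
Cofactor expansion gives p(μ) = μ^3 - 7μ^2 - 118μ + 880.
Rational-root test: μ = -11 gives p(-11) = 0.
Dividing by (μ + 11) leaves μ^2 - 18μ + 80.
The quadratic factors as (μ - 8)·(μ - 10).
Eigenvalues: -11, 8, 10.

-11, 8, 10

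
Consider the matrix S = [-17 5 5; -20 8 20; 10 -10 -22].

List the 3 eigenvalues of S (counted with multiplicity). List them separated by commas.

Set up det(rI - S) = 0.
Cofactor expansion gives p(r) = r^3 + 31r^2 + 312r + 1008.
Try r = -7: p(-7) = 0, so -7 is a root.
Dividing by (r + 7) leaves r^2 + 24r + 144.
The quadratic factor is (r + 12)^2.
Eigenvalues: -12, -12, -7.

-12, -12, -7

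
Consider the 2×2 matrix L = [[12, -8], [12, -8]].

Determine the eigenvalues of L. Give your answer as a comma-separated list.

det(L - λI) = (12 - λ)(-8 - λ) - (-8)·(12) = λ^2 - 4λ.
This factors as λ·(λ - 4) = 0.
Eigenvalues: 0, 4.

0, 4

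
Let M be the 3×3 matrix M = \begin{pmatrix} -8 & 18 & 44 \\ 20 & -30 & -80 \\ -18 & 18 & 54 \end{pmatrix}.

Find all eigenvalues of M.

0, 6, 10

Compute the characteristic polynomial p(lambda) = det(lambda·I - M).
Expanding the 3×3 determinant: p(lambda) = lambda^3 - 16·lambda^2 + 60·lambda.
Try lambda = 0: p(0) = 0, so 0 is a root.
Dividing by lambda leaves lambda^2 - 16·lambda + 60.
The quadratic factors as (lambda - 6)·(lambda - 10).
Eigenvalues: 0, 6, 10.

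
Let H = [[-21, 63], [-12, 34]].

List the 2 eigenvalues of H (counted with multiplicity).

6, 7

det(H - rI) = (-21 - r)(34 - r) - (63)·(-12) = r^2 - 13r + 42.
This factors as (r - 6)·(r - 7) = 0.
Eigenvalues: 6, 7.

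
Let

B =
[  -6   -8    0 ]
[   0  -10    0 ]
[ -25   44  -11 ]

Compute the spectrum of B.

-11, -10, -6

The characteristic polynomial is p(t) = det(tI - B).
Cofactor expansion gives p(t) = t^3 + 27t^2 + 236t + 660.
Try t = -6: p(-6) = 0, so -6 is a root.
Factor out (t + 6): p(t) = (t + 6)·(t^2 + 21t + 110).
The quadratic factors as (t + 11)·(t + 10).
Eigenvalues: -11, -10, -6.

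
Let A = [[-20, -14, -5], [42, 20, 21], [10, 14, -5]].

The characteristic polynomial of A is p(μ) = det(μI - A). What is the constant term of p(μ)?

p(μ) = μ^3 + 5μ^2 - 56μ - 60.
The constant term is -60.

-60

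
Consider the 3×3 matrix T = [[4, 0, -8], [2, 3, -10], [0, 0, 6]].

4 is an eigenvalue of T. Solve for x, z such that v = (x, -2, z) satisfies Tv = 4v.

We need (T - 4I)v = 0.
T - 4I = [[0, 0, -8], [2, -1, -10], [0, 0, 2]].
Row 1: (0)·x + (0)·-2 + (-8)·z = 0
Row 2: (2)·x + (-1)·-2 + (-10)·z = 0
Row 3: (0)·x + (0)·-2 + (2)·z = 0
Solving gives x = -1, z = 0.
Check: T·(-1, -2, 0) = (-4, -8, 0) = 4·(-1, -2, 0).

-1, 0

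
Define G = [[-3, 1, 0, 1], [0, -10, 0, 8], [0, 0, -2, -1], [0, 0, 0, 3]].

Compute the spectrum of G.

G is upper triangular, so its eigenvalues are the diagonal entries.
Diagonal: -3, -10, -2, 3.

-10, -3, -2, 3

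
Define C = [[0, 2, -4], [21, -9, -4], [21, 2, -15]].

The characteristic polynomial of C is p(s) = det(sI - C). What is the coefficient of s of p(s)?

p(s) = s^3 + 24s^2 + 185s + 462.
The coefficient of s is 185.

185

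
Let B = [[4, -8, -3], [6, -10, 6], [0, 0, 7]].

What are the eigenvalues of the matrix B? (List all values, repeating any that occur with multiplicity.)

-4, -2, 7

Compute the characteristic polynomial p(r) = det(rI - B).
Expanding the 3×3 determinant: p(r) = r^3 - r^2 - 34r - 56.
Since p(-2) = 0, r = -2 is a root.
Factor out (r + 2): p(r) = (r + 2)·(r^2 - 3r - 28).
The quadratic factors as (r + 4)·(r - 7).
Eigenvalues: -4, -2, 7.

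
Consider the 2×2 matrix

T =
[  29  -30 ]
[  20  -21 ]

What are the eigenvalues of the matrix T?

-1, 9

det(T - lambda·I) = (29 - lambda)(-21 - lambda) - (-30)·(20) = lambda^2 - 8·lambda - 9.
This factors as (lambda + 1)·(lambda - 9) = 0.
Eigenvalues: -1, 9.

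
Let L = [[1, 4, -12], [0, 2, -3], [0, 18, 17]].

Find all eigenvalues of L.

The characteristic polynomial is p(λ) = det(λI - L).
Expanding along the first row, p(λ) = λ^3 - 20λ^2 + 107λ - 88.
Try λ = 1: p(1) = 0, so 1 is a root.
Dividing by (λ - 1) leaves λ^2 - 19λ + 88.
The quadratic factors as (λ - 8)·(λ - 11).
Eigenvalues: 1, 8, 11.

1, 8, 11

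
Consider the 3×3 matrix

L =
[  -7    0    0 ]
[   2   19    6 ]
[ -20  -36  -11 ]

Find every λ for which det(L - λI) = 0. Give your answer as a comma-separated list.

-7, 1, 7

Set up det(λI - L) = 0.
Expanding along the first row, p(λ) = λ^3 - λ^2 - 49λ + 49.
Try λ = 1: p(1) = 0, so 1 is a root.
Factor out (λ - 1): p(λ) = (λ - 1)·(λ^2 - 49).
The quadratic factors as (λ + 7)·(λ - 7).
Eigenvalues: -7, 1, 7.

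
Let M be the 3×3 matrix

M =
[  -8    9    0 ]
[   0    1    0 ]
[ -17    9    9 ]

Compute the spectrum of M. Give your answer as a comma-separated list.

-8, 1, 9

The characteristic polynomial is p(lambda) = det(lambda·I - M).
Expanding the 3×3 determinant: p(lambda) = lambda^3 - 2·lambda^2 - 71·lambda + 72.
Since p(1) = 0, lambda = 1 is a root.
Factor out (lambda - 1): p(lambda) = (lambda - 1)·(lambda^2 - lambda - 72).
The quadratic factors as (lambda + 8)·(lambda - 9).
Eigenvalues: -8, 1, 9.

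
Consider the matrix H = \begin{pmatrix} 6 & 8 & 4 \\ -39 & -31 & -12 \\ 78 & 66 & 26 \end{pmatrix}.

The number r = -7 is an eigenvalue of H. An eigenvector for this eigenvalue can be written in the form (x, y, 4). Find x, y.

0, -2

We need (H + 7I)v = 0.
H + 7I = [[13, 8, 4], [-39, -24, -12], [78, 66, 33]].
Row 1: (13)·x + (8)·y + (4)·4 = 0
Row 2: (-39)·x + (-24)·y + (-12)·4 = 0
Row 3: (78)·x + (66)·y + (33)·4 = 0
Solving gives x = 0, y = -2.
Check: H·(0, -2, 4) = (0, 14, -28) = -7·(0, -2, 4).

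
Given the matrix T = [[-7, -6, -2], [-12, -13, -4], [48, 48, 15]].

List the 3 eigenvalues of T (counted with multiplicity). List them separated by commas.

-3, -1, -1

Set up det(sI - T) = 0.
Cofactor expansion gives p(s) = s^3 + 5s^2 + 7s + 3.
Rational-root test: s = -1 gives p(-1) = 0.
Factor out (s + 1): p(s) = (s + 1)·(s^2 + 4s + 3).
The quadratic factors as (s + 3)·(s + 1).
Eigenvalues: -3, -1, -1.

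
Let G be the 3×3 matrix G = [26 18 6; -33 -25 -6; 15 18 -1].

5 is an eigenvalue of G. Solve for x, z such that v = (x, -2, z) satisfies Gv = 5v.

We need (G - 5I)v = 0.
G - 5I = [[21, 18, 6], [-33, -30, -6], [15, 18, -6]].
Row 1: (21)·x + (18)·-2 + (6)·z = 0
Row 2: (-33)·x + (-30)·-2 + (-6)·z = 0
Row 3: (15)·x + (18)·-2 + (-6)·z = 0
Solving gives x = 2, z = -1.
Check: G·(2, -2, -1) = (10, -10, -5) = 5·(2, -2, -1).

2, -1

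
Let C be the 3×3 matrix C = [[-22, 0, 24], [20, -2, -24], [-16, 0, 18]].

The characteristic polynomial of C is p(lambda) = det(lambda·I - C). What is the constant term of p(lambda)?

p(lambda) = lambda^3 + 6·lambda^2 - 4·lambda - 24.
The constant term is -24.

-24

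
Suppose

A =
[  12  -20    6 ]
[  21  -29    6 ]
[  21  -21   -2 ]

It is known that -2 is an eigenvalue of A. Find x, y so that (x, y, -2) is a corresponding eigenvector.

-2, -2

We need (A + 2I)v = 0.
A + 2I = [[14, -20, 6], [21, -27, 6], [21, -21, 0]].
Row 1: (14)·x + (-20)·y + (6)·-2 = 0
Row 2: (21)·x + (-27)·y + (6)·-2 = 0
Row 3: (21)·x + (-21)·y + (0)·-2 = 0
Solving gives x = -2, y = -2.
Check: A·(-2, -2, -2) = (4, 4, 4) = -2·(-2, -2, -2).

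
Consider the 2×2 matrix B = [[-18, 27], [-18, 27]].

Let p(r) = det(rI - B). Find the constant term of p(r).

0

p(r) = r^2 - 9r.
The constant term is 0.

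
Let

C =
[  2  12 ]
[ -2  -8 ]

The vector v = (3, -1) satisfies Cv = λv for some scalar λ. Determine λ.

-2

Compute Cv: C·(3, -1) = (-6, 2).
Since Cv = λv, compare component 1: -6 = λ·3, so λ = -2.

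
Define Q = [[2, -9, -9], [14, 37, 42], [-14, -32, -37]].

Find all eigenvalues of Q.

-5, 2, 5

Compute the characteristic polynomial p(r) = det(rI - Q).
Expanding the 3×3 determinant: p(r) = r^3 - 2r^2 - 25r + 50.
Rational-root test: r = 2 gives p(2) = 0.
Factor out (r - 2): p(r) = (r - 2)·(r^2 - 25).
The quadratic factors as (r + 5)·(r - 5).
Eigenvalues: -5, 2, 5.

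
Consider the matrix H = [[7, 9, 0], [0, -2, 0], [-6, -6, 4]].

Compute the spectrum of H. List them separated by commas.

The characteristic polynomial is p(μ) = det(μI - H).
Expanding along the first row, p(μ) = μ^3 - 9μ^2 + 6μ + 56.
Since p(-2) = 0, μ = -2 is a root.
Factor out (μ + 2): p(μ) = (μ + 2)·(μ^2 - 11μ + 28).
The quadratic factors as (μ - 4)·(μ - 7).
Eigenvalues: -2, 4, 7.

-2, 4, 7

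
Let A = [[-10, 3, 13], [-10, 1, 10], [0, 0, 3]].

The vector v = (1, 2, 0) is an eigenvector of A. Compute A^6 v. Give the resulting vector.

(4096, 8192, 0)

First find the eigenvalue: Av = (-4, -8, 0) = -4·(1, 2, 0), so λ = -4.
Then A^6 v = λ^6·v = (-4)^6·(1, 2, 0) = 4096·(1, 2, 0) = (4096, 8192, 0).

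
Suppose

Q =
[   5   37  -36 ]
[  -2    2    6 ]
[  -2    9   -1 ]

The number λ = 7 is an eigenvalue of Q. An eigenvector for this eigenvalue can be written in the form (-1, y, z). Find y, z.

We need (Q - 7I)v = 0.
Q - 7I = [[-2, 37, -36], [-2, -5, 6], [-2, 9, -8]].
Row 1: (-2)·-1 + (37)·y + (-36)·z = 0
Row 2: (-2)·-1 + (-5)·y + (6)·z = 0
Row 3: (-2)·-1 + (9)·y + (-8)·z = 0
Solving gives y = -2, z = -2.
Check: Q·(-1, -2, -2) = (-7, -14, -14) = 7·(-1, -2, -2).

-2, -2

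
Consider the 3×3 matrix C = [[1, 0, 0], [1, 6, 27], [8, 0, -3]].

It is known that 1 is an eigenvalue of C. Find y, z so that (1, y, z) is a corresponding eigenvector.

-11, 2

We need (C - 1I)v = 0.
C - 1I = [[0, 0, 0], [1, 5, 27], [8, 0, -4]].
Row 1: (0)·1 + (0)·y + (0)·z = 0
Row 2: (1)·1 + (5)·y + (27)·z = 0
Row 3: (8)·1 + (0)·y + (-4)·z = 0
Solving gives y = -11, z = 2.
Check: C·(1, -11, 2) = (1, -11, 2) = 1·(1, -11, 2).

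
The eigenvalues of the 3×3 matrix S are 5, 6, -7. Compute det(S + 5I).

-220

If S has eigenvalues 5, 6, -7, then S + 5I has eigenvalues 10, 11, -2.
det(S + 5I) = (10) · (11) · (-2) = -220.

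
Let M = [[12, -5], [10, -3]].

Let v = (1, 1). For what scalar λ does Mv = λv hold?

7

Compute Mv: M·(1, 1) = (7, 7).
Since Mv = λv, compare component 1: 7 = λ·1, so λ = 7.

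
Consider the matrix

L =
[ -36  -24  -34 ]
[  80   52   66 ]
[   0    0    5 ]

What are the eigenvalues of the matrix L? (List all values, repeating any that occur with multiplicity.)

Set up det(sI - L) = 0.
Expanding the 3×3 determinant: p(s) = s^3 - 21s^2 + 128s - 240.
Try s = 4: p(4) = 0, so 4 is a root.
Dividing by (s - 4) leaves s^2 - 17s + 60.
The quadratic factors as (s - 5)·(s - 12).
Eigenvalues: 4, 5, 12.

4, 5, 12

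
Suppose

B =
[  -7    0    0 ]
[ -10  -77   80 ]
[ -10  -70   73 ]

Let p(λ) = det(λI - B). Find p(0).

-147

p(0) = det(0·I − B) = det(−B) = (−1)^3·det(B).
det(B) = 147, so p(0) = -147.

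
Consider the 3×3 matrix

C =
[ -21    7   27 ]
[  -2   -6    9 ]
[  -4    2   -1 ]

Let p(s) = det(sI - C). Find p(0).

770

p(0) = det(0·I − C) = det(−C) = (−1)^3·det(C).
det(C) = -770, so p(0) = 770.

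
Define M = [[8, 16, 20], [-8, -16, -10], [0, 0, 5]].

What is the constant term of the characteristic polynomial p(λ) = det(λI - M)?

0

p(0) = det(0·I − M) = det(−M) = (−1)^3·det(M).
det(M) = 0, so p(0) = 0.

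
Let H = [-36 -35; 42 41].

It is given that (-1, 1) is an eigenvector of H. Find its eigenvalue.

Compute Hv: H·(-1, 1) = (1, -1).
Since Hv = λv, compare component 1: 1 = λ·-1, so λ = -1.

-1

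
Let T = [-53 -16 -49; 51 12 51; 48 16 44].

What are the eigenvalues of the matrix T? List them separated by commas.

-5, -4, 12

Set up det(lambda·I - T) = 0.
Expanding the 3×3 determinant: p(lambda) = lambda^3 - 3·lambda^2 - 88·lambda - 240.
Since p(-5) = 0, lambda = -5 is a root.
Factor out (lambda + 5): p(lambda) = (lambda + 5)·(lambda^2 - 8·lambda - 48).
The quadratic factors as (lambda + 4)·(lambda - 12).
Eigenvalues: -5, -4, 12.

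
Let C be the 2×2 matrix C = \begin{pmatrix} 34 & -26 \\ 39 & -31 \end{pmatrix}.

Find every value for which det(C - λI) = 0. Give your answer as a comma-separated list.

det(C - sI) = (34 - s)(-31 - s) - (-26)·(39) = s^2 - 3s - 40.
This factors as (s + 5)·(s - 8) = 0.
Eigenvalues: -5, 8.

-5, 8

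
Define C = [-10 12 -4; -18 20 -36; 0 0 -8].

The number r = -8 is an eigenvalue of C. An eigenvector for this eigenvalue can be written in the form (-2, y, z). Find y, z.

0, 1

We need (C + 8I)v = 0.
C + 8I = [[-2, 12, -4], [-18, 28, -36], [0, 0, 0]].
Row 1: (-2)·-2 + (12)·y + (-4)·z = 0
Row 2: (-18)·-2 + (28)·y + (-36)·z = 0
Row 3: (0)·-2 + (0)·y + (0)·z = 0
Solving gives y = 0, z = 1.
Check: C·(-2, 0, 1) = (16, 0, -8) = -8·(-2, 0, 1).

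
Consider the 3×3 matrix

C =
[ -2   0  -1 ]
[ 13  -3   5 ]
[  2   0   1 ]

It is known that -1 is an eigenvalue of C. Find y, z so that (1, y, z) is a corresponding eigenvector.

We need (C + 1I)v = 0.
C + 1I = [[-1, 0, -1], [13, -2, 5], [2, 0, 2]].
Row 1: (-1)·1 + (0)·y + (-1)·z = 0
Row 2: (13)·1 + (-2)·y + (5)·z = 0
Row 3: (2)·1 + (0)·y + (2)·z = 0
Solving gives y = 4, z = -1.
Check: C·(1, 4, -1) = (-1, -4, 1) = -1·(1, 4, -1).

4, -1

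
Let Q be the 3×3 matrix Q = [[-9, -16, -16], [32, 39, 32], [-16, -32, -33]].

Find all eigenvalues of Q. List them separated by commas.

-9, -1, 7

The characteristic polynomial is p(lambda) = det(lambda·I - Q).
Expanding the 3×3 determinant: p(lambda) = lambda^3 + 3·lambda^2 - 61·lambda - 63.
Try lambda = 7: p(7) = 0, so 7 is a root.
Dividing by (lambda - 7) leaves lambda^2 + 10·lambda + 9.
The quadratic factors as (lambda + 9)·(lambda + 1).
Eigenvalues: -9, -1, 7.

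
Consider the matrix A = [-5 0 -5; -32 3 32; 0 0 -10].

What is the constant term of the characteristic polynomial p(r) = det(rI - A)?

-150

p(0) = det(0·I − A) = det(−A) = (−1)^3·det(A).
det(A) = 150, so p(0) = -150.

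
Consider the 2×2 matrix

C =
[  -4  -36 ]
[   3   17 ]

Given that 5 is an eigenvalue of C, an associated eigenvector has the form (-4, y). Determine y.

We need (C - 5I)v = 0.
C - 5I = [[-9, -36], [3, 12]].
Row 1: (-9)·-4 + (-36)·y = 0
Row 2: (3)·-4 + (12)·y = 0
Solving gives y = 1.
Check: C·(-4, 1) = (-20, 5) = 5·(-4, 1).

1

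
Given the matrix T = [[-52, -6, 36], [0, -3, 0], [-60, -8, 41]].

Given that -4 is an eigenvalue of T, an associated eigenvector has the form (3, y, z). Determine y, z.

We need (T + 4I)v = 0.
T + 4I = [[-48, -6, 36], [0, 1, 0], [-60, -8, 45]].
Row 1: (-48)·3 + (-6)·y + (36)·z = 0
Row 2: (0)·3 + (1)·y + (0)·z = 0
Row 3: (-60)·3 + (-8)·y + (45)·z = 0
Solving gives y = 0, z = 4.
Check: T·(3, 0, 4) = (-12, 0, -16) = -4·(3, 0, 4).

0, 4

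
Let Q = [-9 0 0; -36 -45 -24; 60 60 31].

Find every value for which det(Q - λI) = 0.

-9, -9, -5

Compute the characteristic polynomial p(λ) = det(λI - Q).
Cofactor expansion gives p(λ) = λ^3 + 23λ^2 + 171λ + 405.
Try λ = -5: p(-5) = 0, so -5 is a root.
Dividing by (λ + 5) leaves λ^2 + 18λ + 81.
The quadratic factor is (λ + 9)^2.
Eigenvalues: -9, -9, -5.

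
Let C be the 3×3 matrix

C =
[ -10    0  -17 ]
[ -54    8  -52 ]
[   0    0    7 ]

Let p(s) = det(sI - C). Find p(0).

p(0) = det(0·I − C) = det(−C) = (−1)^3·det(C).
det(C) = -560, so p(0) = 560.

560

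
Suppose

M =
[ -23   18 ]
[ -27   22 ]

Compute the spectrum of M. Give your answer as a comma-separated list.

-5, 4

det(M - lambda·I) = (-23 - lambda)(22 - lambda) - (18)·(-27) = lambda^2 + lambda - 20.
This factors as (lambda + 5)·(lambda - 4) = 0.
Eigenvalues: -5, 4.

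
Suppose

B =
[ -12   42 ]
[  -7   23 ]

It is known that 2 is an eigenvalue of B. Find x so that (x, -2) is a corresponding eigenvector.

-6

We need (B - 2I)v = 0.
B - 2I = [[-14, 42], [-7, 21]].
Row 1: (-14)·x + (42)·-2 = 0
Row 2: (-7)·x + (21)·-2 = 0
Solving gives x = -6.
Check: B·(-6, -2) = (-12, -4) = 2·(-6, -2).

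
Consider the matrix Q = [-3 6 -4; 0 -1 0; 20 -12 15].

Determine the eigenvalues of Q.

-1, 5, 7

The characteristic polynomial is p(s) = det(sI - Q).
Cofactor expansion gives p(s) = s^3 - 11s^2 + 23s + 35.
Since p(-1) = 0, s = -1 is a root.
Factor out (s + 1): p(s) = (s + 1)·(s^2 - 12s + 35).
The quadratic factors as (s - 5)·(s - 7).
Eigenvalues: -1, 5, 7.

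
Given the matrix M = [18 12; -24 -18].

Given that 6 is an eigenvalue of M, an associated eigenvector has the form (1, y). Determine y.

We need (M - 6I)v = 0.
M - 6I = [[12, 12], [-24, -24]].
Row 1: (12)·1 + (12)·y = 0
Row 2: (-24)·1 + (-24)·y = 0
Solving gives y = -1.
Check: M·(1, -1) = (6, -6) = 6·(1, -1).

-1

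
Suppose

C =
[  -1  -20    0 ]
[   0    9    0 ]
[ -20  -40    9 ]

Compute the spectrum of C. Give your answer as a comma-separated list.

Set up det(tI - C) = 0.
Expanding along the first row, p(t) = t^3 - 17t^2 + 63t + 81.
Since p(-1) = 0, t = -1 is a root.
Dividing by (t + 1) leaves t^2 - 18t + 81.
The quadratic factor is (t - 9)^2.
Eigenvalues: -1, 9, 9.

-1, 9, 9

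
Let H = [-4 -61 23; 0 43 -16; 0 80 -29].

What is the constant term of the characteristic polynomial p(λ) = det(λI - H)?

p(0) = det(0·I − H) = det(−H) = (−1)^3·det(H).
det(H) = -132, so p(0) = 132.

132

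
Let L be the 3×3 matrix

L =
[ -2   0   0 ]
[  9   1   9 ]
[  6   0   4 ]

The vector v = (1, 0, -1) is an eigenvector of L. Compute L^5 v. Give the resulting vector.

(-32, 0, 32)

First find the eigenvalue: Lv = (-2, 0, 2) = -2·(1, 0, -1), so λ = -2.
Then L^5 v = λ^5·v = (-2)^5·(1, 0, -1) = -32·(1, 0, -1) = (-32, 0, 32).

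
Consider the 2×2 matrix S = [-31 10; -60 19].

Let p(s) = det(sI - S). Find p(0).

11

p(0) = det(0·I − S) = det(−S) = (−1)^2·det(S).
det(S) = 11, so p(0) = 11.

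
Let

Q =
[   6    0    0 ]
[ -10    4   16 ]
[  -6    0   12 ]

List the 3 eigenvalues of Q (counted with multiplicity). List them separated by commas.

4, 6, 12

Set up det(μI - Q) = 0.
Expanding the 3×3 determinant: p(μ) = μ^3 - 22μ^2 + 144μ - 288.
Since p(6) = 0, μ = 6 is a root.
Factor out (μ - 6): p(μ) = (μ - 6)·(μ^2 - 16μ + 48).
The quadratic factors as (μ - 4)·(μ - 12).
Eigenvalues: 4, 6, 12.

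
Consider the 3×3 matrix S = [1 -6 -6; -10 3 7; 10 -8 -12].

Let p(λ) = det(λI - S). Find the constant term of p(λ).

-20

p(λ) = λ^3 + 8λ^2 + 11λ - 20.
The constant term is -20.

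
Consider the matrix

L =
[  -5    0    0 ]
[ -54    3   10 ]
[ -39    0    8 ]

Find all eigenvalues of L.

The characteristic polynomial is p(μ) = det(μI - L).
Expanding along the first row, p(μ) = μ^3 - 6μ^2 - 31μ + 120.
Try μ = 3: p(3) = 0, so 3 is a root.
Factor out (μ - 3): p(μ) = (μ - 3)·(μ^2 - 3μ - 40).
The quadratic factors as (μ + 5)·(μ - 8).
Eigenvalues: -5, 3, 8.

-5, 3, 8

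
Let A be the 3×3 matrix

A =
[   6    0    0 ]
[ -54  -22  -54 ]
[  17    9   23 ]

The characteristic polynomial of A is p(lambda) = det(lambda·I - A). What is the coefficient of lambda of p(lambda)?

p(lambda) = lambda^3 - 7·lambda^2 - 14·lambda + 120.
The coefficient of lambda is -14.

-14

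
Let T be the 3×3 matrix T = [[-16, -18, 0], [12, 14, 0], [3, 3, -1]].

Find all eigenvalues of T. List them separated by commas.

The characteristic polynomial is p(r) = det(rI - T).
Expanding along the first row, p(r) = r^3 + 3r^2 - 6r - 8.
Try r = -4: p(-4) = 0, so -4 is a root.
Factor out (r + 4): p(r) = (r + 4)·(r^2 - r - 2).
The quadratic factors as (r + 1)·(r - 2).
Eigenvalues: -4, -1, 2.

-4, -1, 2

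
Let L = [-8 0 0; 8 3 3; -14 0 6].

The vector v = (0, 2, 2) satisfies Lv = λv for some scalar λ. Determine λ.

Compute Lv: L·(0, 2, 2) = (0, 12, 12).
Since Lv = λv, compare component 2: 12 = λ·2, so λ = 6.

6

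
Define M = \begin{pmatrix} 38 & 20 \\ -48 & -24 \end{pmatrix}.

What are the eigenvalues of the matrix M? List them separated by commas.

det(M - λI) = (38 - λ)(-24 - λ) - (20)·(-48) = λ^2 - 14λ + 48.
This factors as (λ - 6)·(λ - 8) = 0.
Eigenvalues: 6, 8.

6, 8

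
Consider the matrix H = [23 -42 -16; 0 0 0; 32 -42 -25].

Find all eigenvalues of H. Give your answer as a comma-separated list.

-9, 0, 7

The characteristic polynomial is p(μ) = det(μI - H).
Expanding along the first row, p(μ) = μ^3 + 2μ^2 - 63μ.
Rational-root test: μ = 0 gives p(0) = 0.
Factor out μ: p(μ) = μ·(μ^2 + 2μ - 63).
The quadratic factors as (μ + 9)·(μ - 7).
Eigenvalues: -9, 0, 7.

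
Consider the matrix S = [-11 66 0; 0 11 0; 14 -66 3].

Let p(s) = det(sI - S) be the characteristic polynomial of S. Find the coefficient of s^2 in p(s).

The coefficient of s^2 of det(sI - S) is −trace(S).
trace(S) = (-11) + (11) + (3) = 3, so the coefficient is -3.

-3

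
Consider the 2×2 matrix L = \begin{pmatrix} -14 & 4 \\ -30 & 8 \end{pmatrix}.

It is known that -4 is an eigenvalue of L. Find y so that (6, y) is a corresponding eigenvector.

We need (L + 4I)v = 0.
L + 4I = [[-10, 4], [-30, 12]].
Row 1: (-10)·6 + (4)·y = 0
Row 2: (-30)·6 + (12)·y = 0
Solving gives y = 15.
Check: L·(6, 15) = (-24, -60) = -4·(6, 15).

15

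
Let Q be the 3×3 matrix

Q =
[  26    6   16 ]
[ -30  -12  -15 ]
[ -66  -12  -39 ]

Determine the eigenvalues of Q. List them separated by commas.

-12, -7, -6

The characteristic polynomial is p(lambda) = det(lambda·I - Q).
Expanding along the first row, p(lambda) = lambda^3 + 25·lambda^2 + 198·lambda + 504.
Rational-root test: lambda = -7 gives p(-7) = 0.
Factor out (lambda + 7): p(lambda) = (lambda + 7)·(lambda^2 + 18·lambda + 72).
The quadratic factors as (lambda + 12)·(lambda + 6).
Eigenvalues: -12, -7, -6.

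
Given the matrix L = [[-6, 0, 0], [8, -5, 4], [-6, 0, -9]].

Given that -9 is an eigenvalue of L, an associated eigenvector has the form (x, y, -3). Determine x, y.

We need (L + 9I)v = 0.
L + 9I = [[3, 0, 0], [8, 4, 4], [-6, 0, 0]].
Row 1: (3)·x + (0)·y + (0)·-3 = 0
Row 2: (8)·x + (4)·y + (4)·-3 = 0
Row 3: (-6)·x + (0)·y + (0)·-3 = 0
Solving gives x = 0, y = 3.
Check: L·(0, 3, -3) = (0, -27, 27) = -9·(0, 3, -3).

0, 3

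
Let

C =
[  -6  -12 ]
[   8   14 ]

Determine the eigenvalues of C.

det(C - tI) = (-6 - t)(14 - t) - (-12)·(8) = t^2 - 8t + 12.
This factors as (t - 2)·(t - 6) = 0.
Eigenvalues: 2, 6.

2, 6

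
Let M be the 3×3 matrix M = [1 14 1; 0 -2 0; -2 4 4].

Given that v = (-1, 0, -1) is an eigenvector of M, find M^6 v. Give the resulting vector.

First find the eigenvalue: Mv = (-2, 0, -2) = 2·(-1, 0, -1), so λ = 2.
Then M^6 v = λ^6·v = 2^6·(-1, 0, -1) = 64·(-1, 0, -1) = (-64, 0, -64).

(-64, 0, -64)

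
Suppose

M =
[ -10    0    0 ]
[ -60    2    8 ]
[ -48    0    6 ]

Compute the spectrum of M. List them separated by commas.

The characteristic polynomial is p(λ) = det(λI - M).
Expanding along the first row, p(λ) = λ^3 + 2λ^2 - 68λ + 120.
Rational-root test: λ = -10 gives p(-10) = 0.
Factor out (λ + 10): p(λ) = (λ + 10)·(λ^2 - 8λ + 12).
The quadratic factors as (λ - 2)·(λ - 6).
Eigenvalues: -10, 2, 6.

-10, 2, 6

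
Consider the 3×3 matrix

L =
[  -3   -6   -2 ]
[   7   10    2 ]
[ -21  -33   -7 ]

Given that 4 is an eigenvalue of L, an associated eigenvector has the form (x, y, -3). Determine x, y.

0, 1

We need (L - 4I)v = 0.
L - 4I = [[-7, -6, -2], [7, 6, 2], [-21, -33, -11]].
Row 1: (-7)·x + (-6)·y + (-2)·-3 = 0
Row 2: (7)·x + (6)·y + (2)·-3 = 0
Row 3: (-21)·x + (-33)·y + (-11)·-3 = 0
Solving gives x = 0, y = 1.
Check: L·(0, 1, -3) = (0, 4, -12) = 4·(0, 1, -3).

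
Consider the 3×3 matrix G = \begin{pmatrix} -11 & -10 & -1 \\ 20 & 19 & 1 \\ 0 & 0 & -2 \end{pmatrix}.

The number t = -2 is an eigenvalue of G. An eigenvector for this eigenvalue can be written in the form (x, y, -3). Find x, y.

We need (G + 2I)v = 0.
G + 2I = [[-9, -10, -1], [20, 21, 1], [0, 0, 0]].
Row 1: (-9)·x + (-10)·y + (-1)·-3 = 0
Row 2: (20)·x + (21)·y + (1)·-3 = 0
Row 3: (0)·x + (0)·y + (0)·-3 = 0
Solving gives x = -3, y = 3.
Check: G·(-3, 3, -3) = (6, -6, 6) = -2·(-3, 3, -3).

-3, 3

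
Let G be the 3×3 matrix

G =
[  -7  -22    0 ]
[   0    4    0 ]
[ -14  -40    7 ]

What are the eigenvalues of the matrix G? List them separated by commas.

-7, 4, 7

Set up det(lambda·I - G) = 0.
Cofactor expansion gives p(lambda) = lambda^3 - 4·lambda^2 - 49·lambda + 196.
Rational-root test: lambda = 7 gives p(7) = 0.
Dividing by (lambda - 7) leaves lambda^2 + 3·lambda - 28.
The quadratic factors as (lambda + 7)·(lambda - 4).
Eigenvalues: -7, 4, 7.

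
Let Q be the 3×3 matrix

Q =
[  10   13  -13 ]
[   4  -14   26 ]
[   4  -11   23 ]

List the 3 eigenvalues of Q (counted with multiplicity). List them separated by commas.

-3, 10, 12

Set up det(λI - Q) = 0.
Expanding the 3×3 determinant: p(λ) = λ^3 - 19λ^2 + 54λ + 360.
Rational-root test: λ = 12 gives p(12) = 0.
Factor out (λ - 12): p(λ) = (λ - 12)·(λ^2 - 7λ - 30).
The quadratic factors as (λ + 3)·(λ - 10).
Eigenvalues: -3, 10, 12.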